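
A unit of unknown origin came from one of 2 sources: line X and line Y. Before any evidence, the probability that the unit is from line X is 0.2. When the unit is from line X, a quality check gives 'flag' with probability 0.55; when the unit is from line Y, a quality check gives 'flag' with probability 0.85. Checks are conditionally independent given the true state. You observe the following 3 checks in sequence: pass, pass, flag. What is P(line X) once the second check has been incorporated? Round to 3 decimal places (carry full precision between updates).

Apply Bayes' rule sequentially, carrying P(line X) forward.
After 'pass': P(line X) = 0.45·0.2000 / (0.45·0.2000 + 0.15·0.8000) ≈ 0.4286
After 'pass': P(line X) = 0.45·0.4286 / (0.45·0.4286 + 0.15·0.5714) ≈ 0.6923

0.692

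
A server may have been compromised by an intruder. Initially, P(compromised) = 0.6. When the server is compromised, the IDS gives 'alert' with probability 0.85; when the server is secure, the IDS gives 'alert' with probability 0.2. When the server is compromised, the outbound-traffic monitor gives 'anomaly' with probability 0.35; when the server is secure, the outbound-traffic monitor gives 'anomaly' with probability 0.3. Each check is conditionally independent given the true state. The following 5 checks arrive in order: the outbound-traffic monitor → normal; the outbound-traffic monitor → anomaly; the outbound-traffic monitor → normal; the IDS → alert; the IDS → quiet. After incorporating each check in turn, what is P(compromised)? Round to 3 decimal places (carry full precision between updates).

After the outbound-traffic monitor='normal': P(compromised) = 0.65·0.6000 / (0.65·0.6000 + 0.7·0.4000) ≈ 0.5821
After the outbound-traffic monitor='anomaly': P(compromised) = 0.35·0.5821 / (0.35·0.5821 + 0.3·0.4179) ≈ 0.6190
After the outbound-traffic monitor='normal': P(compromised) = 0.65·0.6190 / (0.65·0.6190 + 0.7·0.3810) ≈ 0.6014
After the IDS='alert': P(compromised) = 0.85·0.6014 / (0.85·0.6014 + 0.2·0.3986) ≈ 0.8651
After the IDS='quiet': P(compromised) = 0.15·0.8651 / (0.15·0.8651 + 0.8·0.1349) ≈ 0.5460

0.546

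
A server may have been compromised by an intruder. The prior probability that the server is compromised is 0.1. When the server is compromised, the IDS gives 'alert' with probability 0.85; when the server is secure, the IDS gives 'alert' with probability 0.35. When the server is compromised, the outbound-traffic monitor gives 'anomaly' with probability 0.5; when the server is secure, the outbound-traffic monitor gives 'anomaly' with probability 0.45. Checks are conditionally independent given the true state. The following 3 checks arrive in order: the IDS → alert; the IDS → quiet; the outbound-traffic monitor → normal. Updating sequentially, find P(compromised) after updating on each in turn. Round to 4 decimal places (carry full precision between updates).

0.0536

After the IDS='alert': P(compromised) = 0.85·0.1000 / (0.85·0.1000 + 0.35·0.9000) ≈ 0.2125
After the IDS='quiet': P(compromised) = 0.15·0.2125 / (0.15·0.2125 + 0.65·0.7875) ≈ 0.0586
After the outbound-traffic monitor='normal': P(compromised) = 0.5·0.0586 / (0.5·0.0586 + 0.55·0.9414) ≈ 0.0536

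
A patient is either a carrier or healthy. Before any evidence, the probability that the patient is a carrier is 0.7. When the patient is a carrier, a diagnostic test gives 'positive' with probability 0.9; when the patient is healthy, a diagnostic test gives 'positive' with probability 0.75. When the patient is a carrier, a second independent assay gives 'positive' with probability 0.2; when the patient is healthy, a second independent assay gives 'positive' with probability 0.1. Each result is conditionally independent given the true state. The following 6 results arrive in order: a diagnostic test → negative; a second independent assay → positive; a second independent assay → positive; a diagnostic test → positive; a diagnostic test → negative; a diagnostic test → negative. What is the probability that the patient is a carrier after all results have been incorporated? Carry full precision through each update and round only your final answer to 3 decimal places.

0.418

After a diagnostic test='negative': P(carrier) = 0.1·0.7000 / (0.1·0.7000 + 0.25·0.3000) ≈ 0.4828
After a second independent assay='positive': P(carrier) = 0.2·0.4828 / (0.2·0.4828 + 0.1·0.5172) ≈ 0.6512
After a second independent assay='positive': P(carrier) = 0.2·0.6512 / (0.2·0.6512 + 0.1·0.3488) ≈ 0.7887
After a diagnostic test='positive': P(carrier) = 0.9·0.7887 / (0.9·0.7887 + 0.75·0.2113) ≈ 0.8175
After a diagnostic test='negative': P(carrier) = 0.1·0.8175 / (0.1·0.8175 + 0.25·0.1825) ≈ 0.6418
After a diagnostic test='negative': P(carrier) = 0.1·0.6418 / (0.1·0.6418 + 0.25·0.3582) ≈ 0.4175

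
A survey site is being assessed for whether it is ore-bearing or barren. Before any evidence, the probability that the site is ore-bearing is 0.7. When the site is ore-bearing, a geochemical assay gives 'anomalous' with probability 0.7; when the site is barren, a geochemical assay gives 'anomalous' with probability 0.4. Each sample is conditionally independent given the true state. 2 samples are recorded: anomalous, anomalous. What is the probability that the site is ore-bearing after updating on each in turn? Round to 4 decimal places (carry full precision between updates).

After 'anomalous': P(ore) = 0.7·0.7000 / (0.7·0.7000 + 0.4·0.3000) ≈ 0.8033
After 'anomalous': P(ore) = 0.7·0.8033 / (0.7·0.8033 + 0.4·0.1967) ≈ 0.8772

0.8772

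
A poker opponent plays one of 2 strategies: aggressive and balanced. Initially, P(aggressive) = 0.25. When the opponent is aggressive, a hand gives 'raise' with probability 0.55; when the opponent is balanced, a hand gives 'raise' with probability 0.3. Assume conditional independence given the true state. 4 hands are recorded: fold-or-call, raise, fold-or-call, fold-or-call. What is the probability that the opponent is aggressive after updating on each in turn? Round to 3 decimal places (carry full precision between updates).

After 'fold-or-call': P(aggressive) = 0.45·0.2500 / (0.45·0.2500 + 0.7·0.7500) ≈ 0.1765
After 'raise': P(aggressive) = 0.55·0.1765 / (0.55·0.1765 + 0.3·0.8235) ≈ 0.2821
After 'fold-or-call': P(aggressive) = 0.45·0.2821 / (0.45·0.2821 + 0.7·0.7179) ≈ 0.2016
After 'fold-or-call': P(aggressive) = 0.45·0.2016 / (0.45·0.2016 + 0.7·0.7984) ≈ 0.1397

0.140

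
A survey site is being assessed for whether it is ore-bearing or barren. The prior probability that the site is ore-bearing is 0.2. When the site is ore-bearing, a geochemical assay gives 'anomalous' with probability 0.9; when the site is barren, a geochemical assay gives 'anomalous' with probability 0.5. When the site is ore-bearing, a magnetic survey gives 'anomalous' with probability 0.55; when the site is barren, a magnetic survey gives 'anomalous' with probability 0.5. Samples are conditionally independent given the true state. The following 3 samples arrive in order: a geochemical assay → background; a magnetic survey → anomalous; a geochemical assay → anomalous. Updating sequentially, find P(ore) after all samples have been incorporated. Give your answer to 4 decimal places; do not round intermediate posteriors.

0.0901

After a geochemical assay='background': P(ore) = 0.1·0.2000 / (0.1·0.2000 + 0.5·0.8000) ≈ 0.0476
After a magnetic survey='anomalous': P(ore) = 0.55·0.0476 / (0.55·0.0476 + 0.5·0.9524) ≈ 0.0521
After a geochemical assay='anomalous': P(ore) = 0.9·0.0521 / (0.9·0.0521 + 0.5·0.9479) ≈ 0.0901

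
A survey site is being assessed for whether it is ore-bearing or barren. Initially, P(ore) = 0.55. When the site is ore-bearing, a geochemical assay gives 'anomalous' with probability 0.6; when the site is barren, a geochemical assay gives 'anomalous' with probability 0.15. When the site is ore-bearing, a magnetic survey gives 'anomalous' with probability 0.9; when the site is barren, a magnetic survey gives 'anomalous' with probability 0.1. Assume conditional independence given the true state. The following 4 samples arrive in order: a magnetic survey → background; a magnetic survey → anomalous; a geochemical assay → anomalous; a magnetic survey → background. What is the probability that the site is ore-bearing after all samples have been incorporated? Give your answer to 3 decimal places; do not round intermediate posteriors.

0.352

Each posterior becomes the prior for the next update.
After a magnetic survey='background': P(ore) = 0.1·0.5500 / (0.1·0.5500 + 0.9·0.4500) ≈ 0.1196
After a magnetic survey='anomalous': P(ore) = 0.9·0.1196 / (0.9·0.1196 + 0.1·0.8804) ≈ 0.5500
After a geochemical assay='anomalous': P(ore) = 0.6·0.5500 / (0.6·0.5500 + 0.15·0.4500) ≈ 0.8302
After a magnetic survey='background': P(ore) = 0.1·0.8302 / (0.1·0.8302 + 0.9·0.1698) ≈ 0.3520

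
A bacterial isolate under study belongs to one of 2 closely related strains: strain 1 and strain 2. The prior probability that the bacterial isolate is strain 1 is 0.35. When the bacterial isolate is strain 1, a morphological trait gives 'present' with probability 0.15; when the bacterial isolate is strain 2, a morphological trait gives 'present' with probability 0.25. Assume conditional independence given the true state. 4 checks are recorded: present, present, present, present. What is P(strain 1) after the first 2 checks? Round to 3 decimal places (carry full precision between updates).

After 'present': P(strain 1) = 0.15·0.3500 / (0.15·0.3500 + 0.25·0.6500) ≈ 0.2442
After 'present': P(strain 1) = 0.15·0.2442 / (0.15·0.2442 + 0.25·0.7558) ≈ 0.1624

0.162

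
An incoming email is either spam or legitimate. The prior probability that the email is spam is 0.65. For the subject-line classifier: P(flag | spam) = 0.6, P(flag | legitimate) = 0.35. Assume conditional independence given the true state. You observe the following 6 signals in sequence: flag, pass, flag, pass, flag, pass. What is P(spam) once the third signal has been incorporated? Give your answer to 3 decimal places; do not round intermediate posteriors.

0.771

After 'flag': P(spam) = 0.6·0.6500 / (0.6·0.6500 + 0.35·0.3500) ≈ 0.7610
After 'pass': P(spam) = 0.4·0.7610 / (0.4·0.7610 + 0.65·0.2390) ≈ 0.6621
After 'flag': P(spam) = 0.6·0.6621 / (0.6·0.6621 + 0.35·0.3379) ≈ 0.7706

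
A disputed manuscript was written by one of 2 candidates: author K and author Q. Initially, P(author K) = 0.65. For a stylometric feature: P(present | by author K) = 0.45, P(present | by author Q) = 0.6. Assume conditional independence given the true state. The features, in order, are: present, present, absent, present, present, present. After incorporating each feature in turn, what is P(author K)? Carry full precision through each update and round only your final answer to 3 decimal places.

0.377

After 'present': P(author K) = 0.45·0.6500 / (0.45·0.6500 + 0.6·0.3500) ≈ 0.5821
After 'present': P(author K) = 0.45·0.5821 / (0.45·0.5821 + 0.6·0.4179) ≈ 0.5109
After 'absent': P(author K) = 0.55·0.5109 / (0.55·0.5109 + 0.4·0.4891) ≈ 0.5896
After 'present': P(author K) = 0.45·0.5896 / (0.45·0.5896 + 0.6·0.4104) ≈ 0.5186
After 'present': P(author K) = 0.45·0.5186 / (0.45·0.5186 + 0.6·0.4814) ≈ 0.4469
After 'present': P(author K) = 0.45·0.4469 / (0.45·0.4469 + 0.6·0.5531) ≈ 0.3773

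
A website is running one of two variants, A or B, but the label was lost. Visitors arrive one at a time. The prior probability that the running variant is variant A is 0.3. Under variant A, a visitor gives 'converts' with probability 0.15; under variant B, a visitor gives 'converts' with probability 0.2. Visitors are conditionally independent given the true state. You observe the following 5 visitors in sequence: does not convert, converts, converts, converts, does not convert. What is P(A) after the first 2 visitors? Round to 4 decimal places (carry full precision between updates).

0.2546

Each posterior becomes the prior for the next update.
After 'does not convert': P(A) = 0.85·0.3000 / (0.85·0.3000 + 0.8·0.7000) ≈ 0.3129
After 'converts': P(A) = 0.15·0.3129 / (0.15·0.3129 + 0.2·0.6871) ≈ 0.2546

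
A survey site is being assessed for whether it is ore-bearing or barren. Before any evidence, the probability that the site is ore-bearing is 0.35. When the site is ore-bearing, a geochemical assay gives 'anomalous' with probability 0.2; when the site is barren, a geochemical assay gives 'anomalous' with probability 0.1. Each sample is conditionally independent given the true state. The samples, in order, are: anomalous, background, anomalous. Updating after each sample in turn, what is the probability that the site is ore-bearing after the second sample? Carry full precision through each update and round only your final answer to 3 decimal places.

Apply Bayes' rule sequentially, carrying P(ore) forward.
After 'anomalous': P(ore) = 0.2·0.3500 / (0.2·0.3500 + 0.1·0.6500) ≈ 0.5185
After 'background': P(ore) = 0.8·0.5185 / (0.8·0.5185 + 0.9·0.4815) ≈ 0.4891

0.489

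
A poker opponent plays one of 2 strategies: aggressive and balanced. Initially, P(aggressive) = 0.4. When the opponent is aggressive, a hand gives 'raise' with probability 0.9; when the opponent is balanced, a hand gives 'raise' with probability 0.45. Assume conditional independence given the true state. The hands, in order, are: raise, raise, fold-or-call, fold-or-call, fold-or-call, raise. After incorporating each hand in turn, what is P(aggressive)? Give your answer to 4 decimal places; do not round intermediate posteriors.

Apply Bayes' rule sequentially, carrying P(aggressive) forward.
After 'raise': P(aggressive) = 0.9·0.4000 / (0.9·0.4000 + 0.45·0.6000) ≈ 0.5714
After 'raise': P(aggressive) = 0.9·0.5714 / (0.9·0.5714 + 0.45·0.4286) ≈ 0.7273
After 'fold-or-call': P(aggressive) = 0.1·0.7273 / (0.1·0.7273 + 0.55·0.2727) ≈ 0.3265
After 'fold-or-call': P(aggressive) = 0.1·0.3265 / (0.1·0.3265 + 0.55·0.6735) ≈ 0.0810
After 'fold-or-call': P(aggressive) = 0.1·0.0810 / (0.1·0.0810 + 0.55·0.9190) ≈ 0.0158
After 'raise': P(aggressive) = 0.9·0.0158 / (0.9·0.0158 + 0.45·0.9842) ≈ 0.0311

0.0311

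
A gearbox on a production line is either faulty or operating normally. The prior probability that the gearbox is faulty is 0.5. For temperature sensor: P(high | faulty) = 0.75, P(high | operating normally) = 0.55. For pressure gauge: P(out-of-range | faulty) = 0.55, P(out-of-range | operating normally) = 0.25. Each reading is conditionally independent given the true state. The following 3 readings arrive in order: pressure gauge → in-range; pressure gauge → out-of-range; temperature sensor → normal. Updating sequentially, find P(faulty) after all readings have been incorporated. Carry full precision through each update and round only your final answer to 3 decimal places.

0.423

Each posterior becomes the prior for the next update.
After pressure gauge='in-range': P(faulty) = 0.45·0.5000 / (0.45·0.5000 + 0.75·0.5000) ≈ 0.3750
After pressure gauge='out-of-range': P(faulty) = 0.55·0.3750 / (0.55·0.3750 + 0.25·0.6250) ≈ 0.5690
After temperature sensor='normal': P(faulty) = 0.25·0.5690 / (0.25·0.5690 + 0.45·0.4310) ≈ 0.4231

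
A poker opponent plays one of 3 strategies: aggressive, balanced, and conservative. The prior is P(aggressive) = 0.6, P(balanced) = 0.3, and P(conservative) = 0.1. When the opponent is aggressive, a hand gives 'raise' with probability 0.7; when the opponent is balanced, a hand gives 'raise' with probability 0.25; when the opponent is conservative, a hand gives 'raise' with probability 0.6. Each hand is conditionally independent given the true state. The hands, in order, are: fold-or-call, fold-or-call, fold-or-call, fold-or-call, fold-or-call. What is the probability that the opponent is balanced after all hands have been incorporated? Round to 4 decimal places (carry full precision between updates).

0.9663

Apply Bayes' rule sequentially, carrying P(balanced) forward.
After 'fold-or-call': normaliser = 0.3·0.6000 + 0.75·0.3000 + 0.4·0.1000; P(aggressive) ≈ 0.4045, P(balanced) ≈ 0.5056, P(conservative) ≈ 0.0899
After 'fold-or-call': normaliser = 0.3·0.4045 + 0.75·0.5056 + 0.4·0.0899; P(aggressive) ≈ 0.2262, P(balanced) ≈ 0.7068, P(conservative) ≈ 0.0670
After 'fold-or-call': normaliser = 0.3·0.2262 + 0.75·0.7068 + 0.4·0.0670; P(aggressive) ≈ 0.1086, P(balanced) ≈ 0.8485, P(conservative) ≈ 0.0429
After 'fold-or-call': normaliser = 0.3·0.1086 + 0.75·0.8485 + 0.4·0.0429; P(aggressive) ≈ 0.0475, P(balanced) ≈ 0.9275, P(conservative) ≈ 0.0250
After 'fold-or-call': normaliser = 0.3·0.0475 + 0.75·0.9275 + 0.4·0.0250; P(aggressive) ≈ 0.0198, P(balanced) ≈ 0.9663, P(conservative) ≈ 0.0139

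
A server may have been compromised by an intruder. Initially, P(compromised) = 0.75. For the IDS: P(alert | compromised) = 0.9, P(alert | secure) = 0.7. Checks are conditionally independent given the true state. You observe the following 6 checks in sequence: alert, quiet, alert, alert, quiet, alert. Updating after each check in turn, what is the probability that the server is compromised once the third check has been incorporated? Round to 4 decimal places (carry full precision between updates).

0.6231

After 'alert': P(compromised) = 0.9·0.7500 / (0.9·0.7500 + 0.7·0.2500) ≈ 0.7941
After 'quiet': P(compromised) = 0.1·0.7941 / (0.1·0.7941 + 0.3·0.2059) ≈ 0.5625
After 'alert': P(compromised) = 0.9·0.5625 / (0.9·0.5625 + 0.7·0.4375) ≈ 0.6231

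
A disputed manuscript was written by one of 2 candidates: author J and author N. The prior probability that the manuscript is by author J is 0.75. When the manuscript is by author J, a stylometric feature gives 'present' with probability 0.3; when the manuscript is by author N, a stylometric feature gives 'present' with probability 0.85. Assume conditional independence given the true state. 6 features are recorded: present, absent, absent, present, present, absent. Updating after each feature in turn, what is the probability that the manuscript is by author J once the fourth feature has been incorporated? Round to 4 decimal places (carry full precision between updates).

0.8906

After 'present': P(author J) = 0.3·0.7500 / (0.3·0.7500 + 0.85·0.2500) ≈ 0.5143
After 'absent': P(author J) = 0.7·0.5143 / (0.7·0.5143 + 0.15·0.4857) ≈ 0.8317
After 'absent': P(author J) = 0.7·0.8317 / (0.7·0.8317 + 0.15·0.1683) ≈ 0.9584
After 'present': P(author J) = 0.3·0.9584 / (0.3·0.9584 + 0.85·0.0416) ≈ 0.8906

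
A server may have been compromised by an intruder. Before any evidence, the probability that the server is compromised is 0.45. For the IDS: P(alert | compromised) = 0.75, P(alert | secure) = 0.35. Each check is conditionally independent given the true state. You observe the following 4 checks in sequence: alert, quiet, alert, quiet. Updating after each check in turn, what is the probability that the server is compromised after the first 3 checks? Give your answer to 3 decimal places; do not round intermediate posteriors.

0.591

After 'alert': P(compromised) = 0.75·0.4500 / (0.75·0.4500 + 0.35·0.5500) ≈ 0.6368
After 'quiet': P(compromised) = 0.25·0.6368 / (0.25·0.6368 + 0.65·0.3632) ≈ 0.4027
After 'alert': P(compromised) = 0.75·0.4027 / (0.75·0.4027 + 0.35·0.5973) ≈ 0.5910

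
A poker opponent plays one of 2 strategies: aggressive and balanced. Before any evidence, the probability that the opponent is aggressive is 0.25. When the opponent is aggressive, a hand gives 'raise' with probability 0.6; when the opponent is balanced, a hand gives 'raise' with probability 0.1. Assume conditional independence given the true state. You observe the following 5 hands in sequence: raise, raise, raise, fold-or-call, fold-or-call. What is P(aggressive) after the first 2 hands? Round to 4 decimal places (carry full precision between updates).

Apply Bayes' rule sequentially, carrying P(aggressive) forward.
After 'raise': P(aggressive) = 0.6·0.2500 / (0.6·0.2500 + 0.1·0.7500) ≈ 0.6667
After 'raise': P(aggressive) = 0.6·0.6667 / (0.6·0.6667 + 0.1·0.3333) ≈ 0.9231

0.9231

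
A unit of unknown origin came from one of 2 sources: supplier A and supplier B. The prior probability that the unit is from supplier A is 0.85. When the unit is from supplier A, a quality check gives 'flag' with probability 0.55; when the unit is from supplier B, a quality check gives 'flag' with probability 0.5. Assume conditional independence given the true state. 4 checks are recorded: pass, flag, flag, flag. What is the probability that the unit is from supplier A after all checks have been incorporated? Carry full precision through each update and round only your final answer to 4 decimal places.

0.8716

After 'pass': P(supplier A) = 0.45·0.8500 / (0.45·0.8500 + 0.5·0.1500) ≈ 0.8361
After 'flag': P(supplier A) = 0.55·0.8361 / (0.55·0.8361 + 0.5·0.1639) ≈ 0.8487
After 'flag': P(supplier A) = 0.55·0.8487 / (0.55·0.8487 + 0.5·0.1513) ≈ 0.8605
After 'flag': P(supplier A) = 0.55·0.8605 / (0.55·0.8605 + 0.5·0.1395) ≈ 0.8716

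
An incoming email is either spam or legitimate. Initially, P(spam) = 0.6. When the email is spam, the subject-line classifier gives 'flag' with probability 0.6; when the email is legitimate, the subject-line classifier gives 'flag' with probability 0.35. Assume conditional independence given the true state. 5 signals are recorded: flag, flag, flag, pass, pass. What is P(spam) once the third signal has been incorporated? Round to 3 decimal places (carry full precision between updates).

0.883

After 'flag': P(spam) = 0.6·0.6000 / (0.6·0.6000 + 0.35·0.4000) ≈ 0.7200
After 'flag': P(spam) = 0.6·0.7200 / (0.6·0.7200 + 0.35·0.2800) ≈ 0.8151
After 'flag': P(spam) = 0.6·0.8151 / (0.6·0.8151 + 0.35·0.1849) ≈ 0.8831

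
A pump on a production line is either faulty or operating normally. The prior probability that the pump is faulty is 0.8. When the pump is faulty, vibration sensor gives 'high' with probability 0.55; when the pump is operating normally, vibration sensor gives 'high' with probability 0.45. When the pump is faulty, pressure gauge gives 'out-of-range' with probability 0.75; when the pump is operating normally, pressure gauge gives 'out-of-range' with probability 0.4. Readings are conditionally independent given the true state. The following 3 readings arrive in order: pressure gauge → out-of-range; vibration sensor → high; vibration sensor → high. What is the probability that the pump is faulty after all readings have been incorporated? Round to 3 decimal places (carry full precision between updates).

Each posterior becomes the prior for the next update.
After pressure gauge='out-of-range': P(faulty) = 0.75·0.8000 / (0.75·0.8000 + 0.4·0.2000) ≈ 0.8824
After vibration sensor='high': P(faulty) = 0.55·0.8824 / (0.55·0.8824 + 0.45·0.1176) ≈ 0.9016
After vibration sensor='high': P(faulty) = 0.55·0.9016 / (0.55·0.9016 + 0.45·0.0984) ≈ 0.9181

0.918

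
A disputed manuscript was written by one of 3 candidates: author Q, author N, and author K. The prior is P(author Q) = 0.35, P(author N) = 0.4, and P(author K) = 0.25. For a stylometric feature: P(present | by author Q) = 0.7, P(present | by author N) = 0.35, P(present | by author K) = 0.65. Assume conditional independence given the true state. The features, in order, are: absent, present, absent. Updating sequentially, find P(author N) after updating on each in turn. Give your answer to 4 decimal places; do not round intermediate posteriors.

0.5850

Each posterior becomes the prior for the next update.
After 'absent': normaliser = 0.3·0.3500 + 0.65·0.4000 + 0.35·0.2500; P(author Q) ≈ 0.2320, P(author N) ≈ 0.5746, P(author K) ≈ 0.1934
After 'present': normaliser = 0.7·0.2320 + 0.35·0.5746 + 0.65·0.1934; P(author Q) ≈ 0.3320, P(author N) ≈ 0.4111, P(author K) ≈ 0.2569
After 'absent': normaliser = 0.3·0.3320 + 0.65·0.4111 + 0.35·0.2569; P(author Q) ≈ 0.2181, P(author N) ≈ 0.5850, P(author K) ≈ 0.1969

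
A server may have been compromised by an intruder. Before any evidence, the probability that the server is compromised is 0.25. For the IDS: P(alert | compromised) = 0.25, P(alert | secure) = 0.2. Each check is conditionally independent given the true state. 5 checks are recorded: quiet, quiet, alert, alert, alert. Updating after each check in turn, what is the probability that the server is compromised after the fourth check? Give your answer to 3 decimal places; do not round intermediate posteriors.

0.314

After 'quiet': P(compromised) = 0.75·0.2500 / (0.75·0.2500 + 0.8·0.7500) ≈ 0.2381
After 'quiet': P(compromised) = 0.75·0.2381 / (0.75·0.2381 + 0.8·0.7619) ≈ 0.2266
After 'alert': P(compromised) = 0.25·0.2266 / (0.25·0.2266 + 0.2·0.7734) ≈ 0.2680
After 'alert': P(compromised) = 0.25·0.2680 / (0.25·0.2680 + 0.2·0.7320) ≈ 0.3140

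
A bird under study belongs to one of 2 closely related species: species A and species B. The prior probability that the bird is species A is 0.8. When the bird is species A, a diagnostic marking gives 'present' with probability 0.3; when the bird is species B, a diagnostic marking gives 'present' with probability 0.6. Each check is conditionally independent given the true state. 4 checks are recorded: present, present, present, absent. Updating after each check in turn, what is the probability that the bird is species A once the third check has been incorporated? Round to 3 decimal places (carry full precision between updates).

Each posterior becomes the prior for the next update.
After 'present': P(species A) = 0.3·0.8000 / (0.3·0.8000 + 0.6·0.2000) ≈ 0.6667
After 'present': P(species A) = 0.3·0.6667 / (0.3·0.6667 + 0.6·0.3333) ≈ 0.5000
After 'present': P(species A) = 0.3·0.5000 / (0.3·0.5000 + 0.6·0.5000) ≈ 0.3333

0.333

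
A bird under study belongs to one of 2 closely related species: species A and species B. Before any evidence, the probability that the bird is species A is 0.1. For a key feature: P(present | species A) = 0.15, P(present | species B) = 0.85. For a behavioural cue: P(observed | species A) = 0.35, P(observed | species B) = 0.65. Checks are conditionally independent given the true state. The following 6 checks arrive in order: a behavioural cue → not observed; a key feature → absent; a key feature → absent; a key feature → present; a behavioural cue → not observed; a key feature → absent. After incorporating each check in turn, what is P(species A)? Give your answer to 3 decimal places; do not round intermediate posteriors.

After a behavioural cue='not observed': P(species A) = 0.65·0.1000 / (0.65·0.1000 + 0.35·0.9000) ≈ 0.1711
After a key feature='absent': P(species A) = 0.85·0.1711 / (0.85·0.1711 + 0.15·0.8289) ≈ 0.5390
After a key feature='absent': P(species A) = 0.85·0.5390 / (0.85·0.5390 + 0.15·0.4610) ≈ 0.8689
After a key feature='present': P(species A) = 0.15·0.8689 / (0.15·0.8689 + 0.85·0.1311) ≈ 0.5390
After a behavioural cue='not observed': P(species A) = 0.65·0.5390 / (0.65·0.5390 + 0.35·0.4610) ≈ 0.6847
After a key feature='absent': P(species A) = 0.85·0.6847 / (0.85·0.6847 + 0.15·0.3153) ≈ 0.9248

0.925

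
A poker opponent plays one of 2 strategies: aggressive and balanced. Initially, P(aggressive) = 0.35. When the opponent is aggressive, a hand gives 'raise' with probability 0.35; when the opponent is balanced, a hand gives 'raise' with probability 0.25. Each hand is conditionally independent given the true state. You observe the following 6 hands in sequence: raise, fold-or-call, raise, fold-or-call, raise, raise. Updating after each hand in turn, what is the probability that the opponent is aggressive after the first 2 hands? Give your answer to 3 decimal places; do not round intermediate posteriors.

After 'raise': P(aggressive) = 0.35·0.3500 / (0.35·0.3500 + 0.25·0.6500) ≈ 0.4298
After 'fold-or-call': P(aggressive) = 0.65·0.4298 / (0.65·0.4298 + 0.75·0.5702) ≈ 0.3952

0.395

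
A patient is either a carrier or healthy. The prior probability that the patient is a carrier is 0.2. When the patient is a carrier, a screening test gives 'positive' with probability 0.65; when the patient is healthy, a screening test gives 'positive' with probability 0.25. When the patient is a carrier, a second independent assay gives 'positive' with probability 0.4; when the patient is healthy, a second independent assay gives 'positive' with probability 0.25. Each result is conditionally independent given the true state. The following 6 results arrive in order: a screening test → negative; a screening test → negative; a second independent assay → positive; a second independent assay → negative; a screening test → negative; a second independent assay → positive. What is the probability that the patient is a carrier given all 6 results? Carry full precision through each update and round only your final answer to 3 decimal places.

After a screening test='negative': P(carrier) = 0.35·0.2000 / (0.35·0.2000 + 0.75·0.8000) ≈ 0.1045
After a screening test='negative': P(carrier) = 0.35·0.1045 / (0.35·0.1045 + 0.75·0.8955) ≈ 0.0516
After a second independent assay='positive': P(carrier) = 0.4·0.0516 / (0.4·0.0516 + 0.25·0.9484) ≈ 0.0801
After a second independent assay='negative': P(carrier) = 0.6·0.0801 / (0.6·0.0801 + 0.75·0.9199) ≈ 0.0651
After a screening test='negative': P(carrier) = 0.35·0.0651 / (0.35·0.0651 + 0.75·0.9349) ≈ 0.0315
After a second independent assay='positive': P(carrier) = 0.4·0.0315 / (0.4·0.0315 + 0.25·0.9685) ≈ 0.0495

0.049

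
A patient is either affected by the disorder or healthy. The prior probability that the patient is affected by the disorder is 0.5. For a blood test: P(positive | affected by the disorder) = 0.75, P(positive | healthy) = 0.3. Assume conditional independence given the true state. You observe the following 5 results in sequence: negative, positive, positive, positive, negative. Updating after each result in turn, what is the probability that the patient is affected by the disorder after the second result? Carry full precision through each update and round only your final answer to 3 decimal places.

0.472

After 'negative': P(affected) = 0.25·0.5000 / (0.25·0.5000 + 0.7·0.5000) ≈ 0.2632
After 'positive': P(affected) = 0.75·0.2632 / (0.75·0.2632 + 0.3·0.7368) ≈ 0.4717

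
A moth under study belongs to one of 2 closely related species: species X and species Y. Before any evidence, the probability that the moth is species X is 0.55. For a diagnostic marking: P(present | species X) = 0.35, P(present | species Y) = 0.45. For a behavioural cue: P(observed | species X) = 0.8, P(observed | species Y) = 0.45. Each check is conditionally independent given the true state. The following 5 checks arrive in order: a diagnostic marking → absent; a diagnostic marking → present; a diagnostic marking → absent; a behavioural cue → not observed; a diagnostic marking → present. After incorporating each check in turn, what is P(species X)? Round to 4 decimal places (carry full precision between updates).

Each posterior becomes the prior for the next update.
After a diagnostic marking='absent': P(species X) = 0.65·0.5500 / (0.65·0.5500 + 0.55·0.4500) ≈ 0.5909
After a diagnostic marking='present': P(species X) = 0.35·0.5909 / (0.35·0.5909 + 0.45·0.4091) ≈ 0.5291
After a diagnostic marking='absent': P(species X) = 0.65·0.5291 / (0.65·0.5291 + 0.55·0.4709) ≈ 0.5704
After a behavioural cue='not observed': P(species X) = 0.2·0.5704 / (0.2·0.5704 + 0.55·0.4296) ≈ 0.3256
After a diagnostic marking='present': P(species X) = 0.35·0.3256 / (0.35·0.3256 + 0.45·0.6744) ≈ 0.2730

0.2730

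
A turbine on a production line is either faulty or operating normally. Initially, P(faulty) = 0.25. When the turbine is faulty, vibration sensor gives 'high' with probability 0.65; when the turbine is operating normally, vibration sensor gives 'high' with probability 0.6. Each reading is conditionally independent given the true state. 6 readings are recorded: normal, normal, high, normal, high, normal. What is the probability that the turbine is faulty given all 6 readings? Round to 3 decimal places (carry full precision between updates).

After 'normal': P(faulty) = 0.35·0.2500 / (0.35·0.2500 + 0.4·0.7500) ≈ 0.2258
After 'normal': P(faulty) = 0.35·0.2258 / (0.35·0.2258 + 0.4·0.7742) ≈ 0.2033
After 'high': P(faulty) = 0.65·0.2033 / (0.65·0.2033 + 0.6·0.7967) ≈ 0.2166
After 'normal': P(faulty) = 0.35·0.2166 / (0.35·0.2166 + 0.4·0.7834) ≈ 0.1948
After 'high': P(faulty) = 0.65·0.1948 / (0.65·0.1948 + 0.6·0.8052) ≈ 0.2077
After 'normal': P(faulty) = 0.35·0.2077 / (0.35·0.2077 + 0.4·0.7923) ≈ 0.1865

0.187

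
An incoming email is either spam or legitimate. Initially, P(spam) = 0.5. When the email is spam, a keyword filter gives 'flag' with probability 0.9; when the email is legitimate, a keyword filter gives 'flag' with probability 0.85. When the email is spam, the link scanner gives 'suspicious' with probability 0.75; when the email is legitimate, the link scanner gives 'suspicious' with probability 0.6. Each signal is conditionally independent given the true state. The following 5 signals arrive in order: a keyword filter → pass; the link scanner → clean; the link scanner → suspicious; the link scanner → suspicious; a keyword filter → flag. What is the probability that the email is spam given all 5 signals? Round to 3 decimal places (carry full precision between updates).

0.408

After a keyword filter='pass': P(spam) = 0.1·0.5000 / (0.1·0.5000 + 0.15·0.5000) ≈ 0.4000
After the link scanner='clean': P(spam) = 0.25·0.4000 / (0.25·0.4000 + 0.4·0.6000) ≈ 0.2941
After the link scanner='suspicious': P(spam) = 0.75·0.2941 / (0.75·0.2941 + 0.6·0.7059) ≈ 0.3425
After the link scanner='suspicious': P(spam) = 0.75·0.3425 / (0.75·0.3425 + 0.6·0.6575) ≈ 0.3943
After a keyword filter='flag': P(spam) = 0.9·0.3943 / (0.9·0.3943 + 0.85·0.6057) ≈ 0.4081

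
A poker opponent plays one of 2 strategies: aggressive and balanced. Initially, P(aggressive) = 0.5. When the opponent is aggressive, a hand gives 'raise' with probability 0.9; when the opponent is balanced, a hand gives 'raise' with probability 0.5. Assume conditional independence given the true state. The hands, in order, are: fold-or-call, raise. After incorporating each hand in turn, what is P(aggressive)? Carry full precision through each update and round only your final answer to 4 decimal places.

After 'fold-or-call': P(aggressive) = 0.1·0.5000 / (0.1·0.5000 + 0.5·0.5000) ≈ 0.1667
After 'raise': P(aggressive) = 0.9·0.1667 / (0.9·0.1667 + 0.5·0.8333) ≈ 0.2647

0.2647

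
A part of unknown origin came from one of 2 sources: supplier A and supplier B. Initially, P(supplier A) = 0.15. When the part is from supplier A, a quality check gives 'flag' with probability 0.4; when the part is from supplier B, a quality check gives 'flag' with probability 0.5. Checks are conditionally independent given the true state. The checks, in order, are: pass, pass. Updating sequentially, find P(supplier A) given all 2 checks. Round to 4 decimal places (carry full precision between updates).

0.2026

After 'pass': P(supplier A) = 0.6·0.1500 / (0.6·0.1500 + 0.5·0.8500) ≈ 0.1748
After 'pass': P(supplier A) = 0.6·0.1748 / (0.6·0.1748 + 0.5·0.8252) ≈ 0.2026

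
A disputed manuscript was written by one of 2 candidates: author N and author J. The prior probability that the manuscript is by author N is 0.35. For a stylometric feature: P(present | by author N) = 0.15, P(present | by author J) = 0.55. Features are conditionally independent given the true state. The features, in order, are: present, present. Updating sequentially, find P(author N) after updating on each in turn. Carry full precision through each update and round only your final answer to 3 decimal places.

After 'present': P(author N) = 0.15·0.3500 / (0.15·0.3500 + 0.55·0.6500) ≈ 0.1280
After 'present': P(author N) = 0.15·0.1280 / (0.15·0.1280 + 0.55·0.8720) ≈ 0.0385

0.039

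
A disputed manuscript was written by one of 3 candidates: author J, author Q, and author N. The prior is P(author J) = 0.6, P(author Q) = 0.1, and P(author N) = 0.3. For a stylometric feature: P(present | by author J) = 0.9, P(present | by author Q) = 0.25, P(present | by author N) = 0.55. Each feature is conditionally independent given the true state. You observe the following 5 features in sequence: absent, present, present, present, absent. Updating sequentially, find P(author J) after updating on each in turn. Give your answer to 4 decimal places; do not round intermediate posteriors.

After 'absent': normaliser = 0.1·0.6000 + 0.75·0.1000 + 0.45·0.3000; P(author J) ≈ 0.2222, P(author Q) ≈ 0.2778, P(author N) ≈ 0.5000
After 'present': normaliser = 0.9·0.2222 + 0.25·0.2778 + 0.55·0.5000; P(author J) ≈ 0.3673, P(author Q) ≈ 0.1276, P(author N) ≈ 0.5051
After 'present': normaliser = 0.9·0.3673 + 0.25·0.1276 + 0.55·0.5051; P(author J) ≈ 0.5163, P(author Q) ≈ 0.0498, P(author N) ≈ 0.4339
After 'present': normaliser = 0.9·0.5163 + 0.25·0.0498 + 0.55·0.4339; P(author J) ≈ 0.6492, P(author Q) ≈ 0.0174, P(author N) ≈ 0.3334
After 'absent': normaliser = 0.1·0.6492 + 0.75·0.0174 + 0.45·0.3334; P(author J) ≈ 0.2848, P(author Q) ≈ 0.0572, P(author N) ≈ 0.6580

0.2848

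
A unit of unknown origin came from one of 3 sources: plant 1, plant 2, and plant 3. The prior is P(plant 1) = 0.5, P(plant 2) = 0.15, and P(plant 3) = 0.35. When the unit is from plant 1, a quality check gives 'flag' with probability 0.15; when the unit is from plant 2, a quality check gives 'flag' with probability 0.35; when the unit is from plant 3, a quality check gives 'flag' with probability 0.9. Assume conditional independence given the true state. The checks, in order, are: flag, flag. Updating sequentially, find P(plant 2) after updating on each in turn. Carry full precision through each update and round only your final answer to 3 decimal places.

After 'flag': normaliser = 0.15·0.5000 + 0.35·0.1500 + 0.9·0.3500; P(plant 1) ≈ 0.1695, P(plant 2) ≈ 0.1186, P(plant 3) ≈ 0.7119
After 'flag': normaliser = 0.15·0.1695 + 0.35·0.1186 + 0.9·0.7119; P(plant 1) ≈ 0.0359, P(plant 2) ≈ 0.0587, P(plant 3) ≈ 0.9054

0.059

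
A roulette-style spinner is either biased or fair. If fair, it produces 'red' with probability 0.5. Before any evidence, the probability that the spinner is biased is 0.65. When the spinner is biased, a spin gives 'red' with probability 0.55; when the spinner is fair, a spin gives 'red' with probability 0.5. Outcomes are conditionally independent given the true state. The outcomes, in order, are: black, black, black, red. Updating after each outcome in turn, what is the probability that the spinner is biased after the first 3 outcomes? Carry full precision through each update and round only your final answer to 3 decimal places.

Apply Bayes' rule sequentially, carrying P(biased) forward.
After 'black': P(biased) = 0.45·0.6500 / (0.45·0.6500 + 0.5·0.3500) ≈ 0.6257
After 'black': P(biased) = 0.45·0.6257 / (0.45·0.6257 + 0.5·0.3743) ≈ 0.6007
After 'black': P(biased) = 0.45·0.6007 / (0.45·0.6007 + 0.5·0.3993) ≈ 0.5752

0.575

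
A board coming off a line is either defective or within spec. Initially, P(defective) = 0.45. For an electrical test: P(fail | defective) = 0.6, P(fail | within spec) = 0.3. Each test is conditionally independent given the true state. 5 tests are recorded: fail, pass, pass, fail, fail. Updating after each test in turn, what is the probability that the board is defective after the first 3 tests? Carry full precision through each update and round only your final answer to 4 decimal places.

After 'fail': P(defective) = 0.6·0.4500 / (0.6·0.4500 + 0.3·0.5500) ≈ 0.6207
After 'pass': P(defective) = 0.4·0.6207 / (0.4·0.6207 + 0.7·0.3793) ≈ 0.4832
After 'pass': P(defective) = 0.4·0.4832 / (0.4·0.4832 + 0.7·0.5168) ≈ 0.3482

0.3482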